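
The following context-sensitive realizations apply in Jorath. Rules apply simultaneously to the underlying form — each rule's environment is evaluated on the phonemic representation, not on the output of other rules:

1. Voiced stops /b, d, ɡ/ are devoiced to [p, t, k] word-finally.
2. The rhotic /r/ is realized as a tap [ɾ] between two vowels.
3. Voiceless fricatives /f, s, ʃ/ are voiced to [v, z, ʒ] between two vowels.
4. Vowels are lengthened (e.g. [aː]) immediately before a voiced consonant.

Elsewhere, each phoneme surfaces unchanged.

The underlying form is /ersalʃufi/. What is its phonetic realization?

/e/ — word-initial, before a voiced consonant — surfaces as [eː] (rule 4).
/r/ (between /e/ and /s/): rule 2 targets it, but not between two vowels → unchanged [r].
/s/ (between /r/ and /a/): rule 3 targets it, but not between two vowels → unchanged [s].
/a/ — between /s/ and /l/, before a voiced consonant — surfaces as [aː] (rule 4).
/ʃ/ (between /l/ and /u/): rule 3 targets it, but not between two vowels → unchanged [ʃ].
/u/ (between /ʃ/ and /f/) fails the environment for rule 4, so it stays [u].
/f/ meets the environment for rule 3 (between two vowels) → [v].
/i/ (word-final): rule 4 targets it, but not before a voiced consonant → unchanged [i].

[eːrsaːlʃuvi]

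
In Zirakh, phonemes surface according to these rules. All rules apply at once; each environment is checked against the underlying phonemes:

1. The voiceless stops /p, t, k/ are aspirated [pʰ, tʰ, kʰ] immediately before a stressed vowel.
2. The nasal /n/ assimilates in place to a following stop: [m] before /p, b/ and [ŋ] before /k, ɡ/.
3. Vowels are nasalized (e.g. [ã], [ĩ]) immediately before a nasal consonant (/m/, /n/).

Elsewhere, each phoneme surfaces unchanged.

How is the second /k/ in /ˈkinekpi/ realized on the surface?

/k/ (between /e/ and /p/) is in the target of rule 1 but the environment (immediately before a stressed vowel) is not met → [k].

[k]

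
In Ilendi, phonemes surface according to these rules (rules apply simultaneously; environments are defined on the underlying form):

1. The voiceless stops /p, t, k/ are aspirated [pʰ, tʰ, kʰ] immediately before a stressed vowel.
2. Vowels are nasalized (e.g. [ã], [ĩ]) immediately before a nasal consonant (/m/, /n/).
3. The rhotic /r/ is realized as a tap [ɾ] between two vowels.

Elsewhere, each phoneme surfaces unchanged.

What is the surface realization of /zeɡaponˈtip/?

[zeɡapõnˈtʰip]

/e/ (between /z/ and /ɡ/) fails the environment for rule 2, so it stays [e].
/a/ — between /ɡ/ and /p/; rule 2 does not apply here → [a].
/p/ — between /a/ and /o/; rule 1 does not apply here → [p].
Rule 2 applies to /o/ (between /p/ and /n/: before a nasal consonant) → [õ].
/t/ — between /n/ and /i/, immediately before a stressed vowel — surfaces as [tʰ] (rule 1).
/i/ (between /t/ and /p/) fails the environment for rule 2, so it stays [i].
/p/ (word-final) fails the environment for rule 1, so it stays [p].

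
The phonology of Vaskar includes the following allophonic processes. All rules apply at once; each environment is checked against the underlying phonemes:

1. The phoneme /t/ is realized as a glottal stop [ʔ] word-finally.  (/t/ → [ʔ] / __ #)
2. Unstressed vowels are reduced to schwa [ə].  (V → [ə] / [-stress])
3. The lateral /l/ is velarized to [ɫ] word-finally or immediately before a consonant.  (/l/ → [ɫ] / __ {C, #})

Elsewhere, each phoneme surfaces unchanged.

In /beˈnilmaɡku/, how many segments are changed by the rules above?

4

Segments that undergo a rule: /e/ → [ə] (rule 2); /l/ → [ɫ] (rule 3); /a/ → [ə] (rule 2); /u/ → [ə] (rule 2).
All other segments surface unchanged.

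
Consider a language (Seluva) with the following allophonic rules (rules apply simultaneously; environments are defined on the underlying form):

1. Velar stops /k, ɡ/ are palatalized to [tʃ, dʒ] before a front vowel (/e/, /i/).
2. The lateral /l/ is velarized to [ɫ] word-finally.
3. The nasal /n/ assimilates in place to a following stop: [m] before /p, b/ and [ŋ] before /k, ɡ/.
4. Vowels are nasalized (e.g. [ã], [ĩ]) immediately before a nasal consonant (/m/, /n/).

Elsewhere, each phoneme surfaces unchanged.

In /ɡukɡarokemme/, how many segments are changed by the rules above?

Segments that undergo a rule: /k/ → [tʃ] (rule 1); /e/ → [ẽ] (rule 4).
All other segments surface unchanged.

2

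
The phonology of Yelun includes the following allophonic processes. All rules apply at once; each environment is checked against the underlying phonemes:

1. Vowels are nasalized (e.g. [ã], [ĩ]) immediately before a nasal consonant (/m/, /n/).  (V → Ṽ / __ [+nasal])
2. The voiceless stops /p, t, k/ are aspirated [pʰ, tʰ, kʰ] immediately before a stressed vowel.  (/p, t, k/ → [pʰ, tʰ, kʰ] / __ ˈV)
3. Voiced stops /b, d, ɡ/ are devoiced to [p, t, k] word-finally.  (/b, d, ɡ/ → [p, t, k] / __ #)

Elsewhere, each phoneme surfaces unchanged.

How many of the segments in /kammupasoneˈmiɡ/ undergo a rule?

4

Segments that undergo a rule: /a/ → [ã] (rule 1); /o/ → [õ] (rule 1); /e/ → [ẽ] (rule 1); /ɡ/ → [k] (rule 3).
All other segments surface unchanged.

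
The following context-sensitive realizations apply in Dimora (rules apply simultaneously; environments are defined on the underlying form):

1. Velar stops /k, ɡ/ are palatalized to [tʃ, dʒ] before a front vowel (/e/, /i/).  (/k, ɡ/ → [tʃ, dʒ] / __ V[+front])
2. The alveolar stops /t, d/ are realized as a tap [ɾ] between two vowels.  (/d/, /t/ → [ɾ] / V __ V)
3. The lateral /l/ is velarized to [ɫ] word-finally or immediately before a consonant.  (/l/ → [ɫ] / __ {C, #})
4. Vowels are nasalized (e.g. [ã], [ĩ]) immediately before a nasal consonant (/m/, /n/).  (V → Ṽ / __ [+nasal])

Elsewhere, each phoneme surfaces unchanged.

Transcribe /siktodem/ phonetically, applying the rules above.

/s/ stays [s].
/i/ — between /s/ and /k/; rule 4 does not apply here → [i].
/k/ — between /i/ and /t/; rule 1 does not apply here → [k].
/t/ (between /k/ and /o/) is in the target of rule 2 but the environment (between two vowels) is not met → [t].
/o/ (between /t/ and /d/) fails the environment for rule 4, so it stays [o].
/d/ meets the environment for rule 2 (between two vowels) → [ɾ].
/e/ — between /d/ and /m/, before a nasal consonant — surfaces as [ẽ] (rule 4).
/m/ stays [m].

[siktoɾẽm]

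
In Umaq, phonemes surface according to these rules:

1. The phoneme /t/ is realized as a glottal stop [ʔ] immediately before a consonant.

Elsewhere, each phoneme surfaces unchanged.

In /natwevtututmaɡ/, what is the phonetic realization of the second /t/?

[t]

/t/ (between /v/ and /u/): rule 1 targets it, but not immediately before a consonant → unchanged [t].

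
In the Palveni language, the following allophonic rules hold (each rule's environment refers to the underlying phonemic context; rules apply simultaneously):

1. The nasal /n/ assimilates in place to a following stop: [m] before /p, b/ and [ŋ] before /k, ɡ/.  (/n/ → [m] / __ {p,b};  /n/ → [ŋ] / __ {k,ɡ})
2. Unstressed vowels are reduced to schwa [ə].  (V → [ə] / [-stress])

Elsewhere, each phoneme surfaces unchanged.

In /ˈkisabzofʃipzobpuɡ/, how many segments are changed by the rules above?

Segments that undergo a rule: /a/ → [ə] (rule 2); /o/ → [ə] (rule 2); /i/ → [ə] (rule 2); /o/ → [ə] (rule 2); /u/ → [ə] (rule 2).
All other segments surface unchanged.

5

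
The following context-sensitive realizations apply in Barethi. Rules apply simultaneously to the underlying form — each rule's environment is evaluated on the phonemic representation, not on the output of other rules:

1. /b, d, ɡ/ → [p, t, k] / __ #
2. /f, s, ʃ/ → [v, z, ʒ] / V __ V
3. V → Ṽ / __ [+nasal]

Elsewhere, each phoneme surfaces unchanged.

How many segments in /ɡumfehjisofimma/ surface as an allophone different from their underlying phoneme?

Segments that undergo a rule: /u/ → [ũ] (rule 3); /s/ → [z] (rule 2); /f/ → [v] (rule 2); /i/ → [ĩ] (rule 3).
All other segments surface unchanged.

4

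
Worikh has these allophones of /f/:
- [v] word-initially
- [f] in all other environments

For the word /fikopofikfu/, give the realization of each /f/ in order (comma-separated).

[v], [f], [f]

Occurrence 1 (position 1): word-initially → [v].
Occurrence 2 (position 7): no conditioning environment matches → elsewhere allophone [f].
Occurrence 3 (position 10): no conditioning environment matches → elsewhere allophone [f].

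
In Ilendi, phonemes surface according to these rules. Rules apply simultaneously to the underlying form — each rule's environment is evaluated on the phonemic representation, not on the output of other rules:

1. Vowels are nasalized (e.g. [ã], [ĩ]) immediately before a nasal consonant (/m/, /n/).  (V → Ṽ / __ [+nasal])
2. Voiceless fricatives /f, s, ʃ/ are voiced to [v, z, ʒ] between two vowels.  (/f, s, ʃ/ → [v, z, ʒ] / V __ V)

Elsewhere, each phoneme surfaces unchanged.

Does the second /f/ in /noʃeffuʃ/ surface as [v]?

/f/ (between /f/ and /u/) fails the environment for rule 2, so it stays [f].
The actual realization is [f], not [v].

No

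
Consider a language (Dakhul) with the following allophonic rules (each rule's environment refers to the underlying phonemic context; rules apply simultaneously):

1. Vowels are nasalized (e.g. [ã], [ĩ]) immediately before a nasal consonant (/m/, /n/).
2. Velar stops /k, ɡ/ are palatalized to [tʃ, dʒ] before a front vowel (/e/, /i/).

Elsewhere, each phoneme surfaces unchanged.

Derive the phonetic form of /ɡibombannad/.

[dʒibõmbãnnad]

/ɡ/ (word-initial) occurs before a front vowel → [dʒ] by rule 2.
/i/ — between /ɡ/ and /b/; rule 1 does not apply here → [i].
/b/ stays [b].
/o/ (between /b/ and /m/): before a nasal consonant, so rule 1 applies → [õ].
/m/ stays [m].
/b/ stays [b].
/a/ — between /b/ and /n/, before a nasal consonant — surfaces as [ã] (rule 1).
/n/ stays [n].
/n/ — not in any rule's target class → [n].
/a/ (between /n/ and /d/): rule 1 targets it, but not before a nasal consonant → unchanged [a].
/d/ (word-final) is unaffected → [d].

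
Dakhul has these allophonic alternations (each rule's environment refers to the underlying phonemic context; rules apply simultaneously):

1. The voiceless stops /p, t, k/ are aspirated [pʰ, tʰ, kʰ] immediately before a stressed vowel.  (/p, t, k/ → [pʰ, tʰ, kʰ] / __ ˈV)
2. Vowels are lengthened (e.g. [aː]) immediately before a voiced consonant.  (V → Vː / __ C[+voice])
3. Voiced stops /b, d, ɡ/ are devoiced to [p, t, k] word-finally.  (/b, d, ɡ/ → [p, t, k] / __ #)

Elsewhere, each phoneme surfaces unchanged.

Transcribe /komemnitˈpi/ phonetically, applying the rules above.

[koːmeːmnitˈpʰi]

/k/ (word-initial) fails the environment for rule 1, so it stays [k].
/o/ meets the environment for rule 2 (before a voiced consonant) → [oː].
/m/ — not in any rule's target class → [m].
Rule 2 applies to /e/ (between /m/ and /m/: before a voiced consonant) → [eː].
/m/ — not in any rule's target class → [m].
/n/ stays [n].
/i/ (between /n/ and /t/) is in the target of rule 2 but the environment (before a voiced consonant) is not met → [i].
/t/ (between /i/ and /p/) is in the target of rule 1 but the environment (immediately before a stressed vowel) is not met → [t].
/p/ meets the environment for rule 1 (immediately before a stressed vowel) → [pʰ].
/i/ (word-final) is in the target of rule 2 but the environment (before a voiced consonant) is not met → [i].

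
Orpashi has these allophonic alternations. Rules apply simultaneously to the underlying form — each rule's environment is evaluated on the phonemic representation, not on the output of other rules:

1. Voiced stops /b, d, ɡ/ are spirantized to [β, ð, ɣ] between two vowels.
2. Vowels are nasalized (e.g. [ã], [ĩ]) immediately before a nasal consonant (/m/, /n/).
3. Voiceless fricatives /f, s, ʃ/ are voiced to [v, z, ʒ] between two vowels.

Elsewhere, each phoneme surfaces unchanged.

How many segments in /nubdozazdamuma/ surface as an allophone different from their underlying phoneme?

2

Segments that undergo a rule: /a/ → [ã] (rule 2); /u/ → [ũ] (rule 2).
All other segments surface unchanged.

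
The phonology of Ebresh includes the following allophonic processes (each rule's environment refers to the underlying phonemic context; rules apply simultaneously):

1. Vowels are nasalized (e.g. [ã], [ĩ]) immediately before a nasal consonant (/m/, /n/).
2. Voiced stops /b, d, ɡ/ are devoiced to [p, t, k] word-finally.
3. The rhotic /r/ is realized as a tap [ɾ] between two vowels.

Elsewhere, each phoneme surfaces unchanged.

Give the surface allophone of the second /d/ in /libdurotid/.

[t]

/d/ (word-final) occurs word-finally → [t] by rule 2.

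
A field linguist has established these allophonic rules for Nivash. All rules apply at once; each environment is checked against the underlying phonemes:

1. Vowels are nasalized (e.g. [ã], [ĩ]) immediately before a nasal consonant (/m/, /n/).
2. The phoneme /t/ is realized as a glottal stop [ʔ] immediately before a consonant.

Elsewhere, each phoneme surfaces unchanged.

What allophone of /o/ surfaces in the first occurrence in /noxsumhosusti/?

[o]

/o/ (between /n/ and /x/) is in the target of rule 1 but the environment (before a nasal consonant) is not met → [o].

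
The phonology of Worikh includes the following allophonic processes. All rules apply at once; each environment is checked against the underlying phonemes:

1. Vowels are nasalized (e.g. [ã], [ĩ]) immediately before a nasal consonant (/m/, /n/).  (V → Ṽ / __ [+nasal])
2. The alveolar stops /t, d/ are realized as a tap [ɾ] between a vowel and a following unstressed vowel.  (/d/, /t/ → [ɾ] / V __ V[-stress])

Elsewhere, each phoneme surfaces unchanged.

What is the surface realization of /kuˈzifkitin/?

/k/ (word-initial): no rule targets it → [k].
/u/ — between /k/ and /z/; rule 1 does not apply here → [u].
/z/ (between /u/ and /i/): no rule targets it → [z].
/i/ (between /z/ and /f/): rule 1 targets it, but not before a nasal consonant → unchanged [i].
/f/ (between /i/ and /k/): no rule targets it → [f].
/k/ (between /f/ and /i/): no rule targets it → [k].
/i/ (between /k/ and /t/) fails the environment for rule 1, so it stays [i].
/t/ — between /i/ and /i/, between a vowel and a following unstressed vowel — surfaces as [ɾ] (rule 2).
/i/ — between /t/ and /n/, before a nasal consonant — surfaces as [ĩ] (rule 1).
/n/ — not in any rule's target class → [n].

[kuˈzifkiɾĩn]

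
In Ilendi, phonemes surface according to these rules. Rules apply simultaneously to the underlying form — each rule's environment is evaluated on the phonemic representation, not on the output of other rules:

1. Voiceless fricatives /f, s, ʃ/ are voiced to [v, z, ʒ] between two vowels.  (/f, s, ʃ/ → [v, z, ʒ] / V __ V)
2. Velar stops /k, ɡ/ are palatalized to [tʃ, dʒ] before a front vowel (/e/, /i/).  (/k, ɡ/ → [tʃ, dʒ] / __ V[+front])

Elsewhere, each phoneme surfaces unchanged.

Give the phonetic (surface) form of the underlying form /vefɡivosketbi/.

/v/ — not in any rule's target class → [v].
/e/ stays [e].
/f/ (between /e/ and /ɡ/) fails the environment for rule 1, so it stays [f].
Rule 2 applies to /ɡ/ (between /f/ and /i/: before a front vowel) → [dʒ].
/i/ stays [i].
/v/ (between /i/ and /o/) is unaffected → [v].
/o/ stays [o].
/s/ (between /o/ and /k/): rule 1 targets it, but not between two vowels → unchanged [s].
Rule 2 applies to /k/ (between /s/ and /e/: before a front vowel) → [tʃ].
/e/ (between /k/ and /t/): no rule targets it → [e].
/t/ (between /e/ and /b/): no rule targets it → [t].
/b/ (between /t/ and /i/): no rule targets it → [b].
/i/ stays [i].

[vefdʒivostʃetbi]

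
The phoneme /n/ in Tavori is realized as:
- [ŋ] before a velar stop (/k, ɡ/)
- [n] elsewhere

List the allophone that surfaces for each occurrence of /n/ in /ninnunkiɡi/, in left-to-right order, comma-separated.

Occurrence 1 (position 1): no conditioning environment matches → elsewhere allophone [n].
Occurrence 2 (position 3): no conditioning environment matches → elsewhere allophone [n].
Occurrence 3 (position 4): no conditioning environment matches → elsewhere allophone [n].
Occurrence 4 (position 6): before a velar stop → [ŋ].

[n], [n], [n], [ŋ]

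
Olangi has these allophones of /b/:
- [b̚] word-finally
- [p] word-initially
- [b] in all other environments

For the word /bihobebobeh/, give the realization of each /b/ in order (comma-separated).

Occurrence 1 (position 1): word-initially → [p].
Occurrence 2 (position 5): no conditioning environment matches → elsewhere allophone [b].
Occurrence 3 (position 7): no conditioning environment matches → elsewhere allophone [b].
Occurrence 4 (position 9): no conditioning environment matches → elsewhere allophone [b].

[p], [b], [b], [b]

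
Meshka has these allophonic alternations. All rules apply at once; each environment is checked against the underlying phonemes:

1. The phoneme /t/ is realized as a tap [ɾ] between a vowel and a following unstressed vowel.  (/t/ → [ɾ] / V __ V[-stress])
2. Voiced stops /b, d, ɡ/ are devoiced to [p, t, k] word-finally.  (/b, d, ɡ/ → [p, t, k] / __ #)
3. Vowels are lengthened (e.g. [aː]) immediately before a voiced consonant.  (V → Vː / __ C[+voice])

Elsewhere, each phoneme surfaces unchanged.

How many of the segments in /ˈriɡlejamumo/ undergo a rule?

4

Segments that undergo a rule: /i/ → [iː] (rule 3); /e/ → [eː] (rule 3); /a/ → [aː] (rule 3); /u/ → [uː] (rule 3).
All other segments surface unchanged.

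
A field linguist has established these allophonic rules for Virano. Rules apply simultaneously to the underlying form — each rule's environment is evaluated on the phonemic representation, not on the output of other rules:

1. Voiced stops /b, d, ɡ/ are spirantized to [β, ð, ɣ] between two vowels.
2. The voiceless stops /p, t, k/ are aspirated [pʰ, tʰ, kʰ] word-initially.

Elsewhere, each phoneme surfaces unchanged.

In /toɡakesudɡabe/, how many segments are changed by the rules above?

3

Segments that undergo a rule: /t/ → [tʰ] (rule 2); /ɡ/ → [ɣ] (rule 1); /b/ → [β] (rule 1).
All other segments surface unchanged.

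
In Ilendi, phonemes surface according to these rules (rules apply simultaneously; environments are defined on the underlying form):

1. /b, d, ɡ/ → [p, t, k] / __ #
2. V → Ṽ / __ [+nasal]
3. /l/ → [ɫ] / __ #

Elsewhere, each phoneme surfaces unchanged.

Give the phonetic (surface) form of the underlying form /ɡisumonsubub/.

[ɡisũmõnsubup]

/ɡ/ — word-initial; rule 1 does not apply here → [ɡ].
/i/ (between /ɡ/ and /s/) fails the environment for rule 2, so it stays [i].
/s/ (between /i/ and /u/) is unaffected → [s].
Rule 2 applies to /u/ (between /s/ and /m/: before a nasal consonant) → [ũ].
/m/ (between /u/ and /o/) is unaffected → [m].
/o/ (between /m/ and /n/): before a nasal consonant, so rule 2 applies → [õ].
/n/ — not in any rule's target class → [n].
/s/ (between /n/ and /u/): no rule targets it → [s].
/u/ (between /s/ and /b/) fails the environment for rule 2, so it stays [u].
/b/ — between /u/ and /u/; rule 1 does not apply here → [b].
/u/ — between /b/ and /b/; rule 2 does not apply here → [u].
/b/ (word-final): word-finally, so rule 1 applies → [p].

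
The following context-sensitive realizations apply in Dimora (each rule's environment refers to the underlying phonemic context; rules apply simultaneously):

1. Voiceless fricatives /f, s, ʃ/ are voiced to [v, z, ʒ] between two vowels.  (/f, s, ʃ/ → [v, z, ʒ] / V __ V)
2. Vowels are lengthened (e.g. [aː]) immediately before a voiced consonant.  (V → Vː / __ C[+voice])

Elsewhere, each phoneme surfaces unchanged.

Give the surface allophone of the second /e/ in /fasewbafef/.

[e]

/e/ (between /f/ and /f/) fails the environment for rule 2, so it stays [e].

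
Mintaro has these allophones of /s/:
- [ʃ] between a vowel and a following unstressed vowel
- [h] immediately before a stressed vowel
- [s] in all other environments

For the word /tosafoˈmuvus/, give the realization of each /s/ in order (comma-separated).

Occurrence 1 (position 3): between a vowel and a following unstressed vowel → [ʃ].
Occurrence 2 (position 11): no conditioning environment matches → elsewhere allophone [s].

[ʃ], [s]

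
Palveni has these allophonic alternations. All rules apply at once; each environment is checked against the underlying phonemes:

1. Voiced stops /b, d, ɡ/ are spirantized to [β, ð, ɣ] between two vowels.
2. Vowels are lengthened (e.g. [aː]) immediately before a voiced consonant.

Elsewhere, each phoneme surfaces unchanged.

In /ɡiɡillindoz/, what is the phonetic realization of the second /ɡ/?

/ɡ/ — between /i/ and /i/, between two vowels — surfaces as [ɣ] (rule 1).

[ɣ]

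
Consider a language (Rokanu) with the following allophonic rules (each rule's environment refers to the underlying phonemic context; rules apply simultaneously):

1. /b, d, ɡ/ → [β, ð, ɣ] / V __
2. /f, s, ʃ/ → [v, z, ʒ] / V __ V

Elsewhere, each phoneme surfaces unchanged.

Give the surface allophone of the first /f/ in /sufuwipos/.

/f/ meets the environment for rule 2 (between two vowels) → [v].

[v]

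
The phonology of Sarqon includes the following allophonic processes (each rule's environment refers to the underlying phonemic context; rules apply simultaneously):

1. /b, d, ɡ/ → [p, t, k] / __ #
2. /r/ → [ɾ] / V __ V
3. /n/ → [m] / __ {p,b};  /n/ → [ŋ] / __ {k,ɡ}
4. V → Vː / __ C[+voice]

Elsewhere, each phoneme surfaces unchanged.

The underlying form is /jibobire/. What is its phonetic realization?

[jiːboːbiːɾe]

/i/ meets the environment for rule 4 (before a voiced consonant) → [iː].
/b/ (between /i/ and /o/) is in the target of rule 1 but the environment (word-finally) is not met → [b].
/o/ meets the environment for rule 4 (before a voiced consonant) → [oː].
/b/ (between /o/ and /i/): rule 1 targets it, but not word-finally → unchanged [b].
/i/ (between /b/ and /r/) occurs before a voiced consonant → [iː] by rule 4.
/r/ — between /i/ and /e/, between two vowels — surfaces as [ɾ] (rule 2).
/e/ — word-final; rule 4 does not apply here → [e].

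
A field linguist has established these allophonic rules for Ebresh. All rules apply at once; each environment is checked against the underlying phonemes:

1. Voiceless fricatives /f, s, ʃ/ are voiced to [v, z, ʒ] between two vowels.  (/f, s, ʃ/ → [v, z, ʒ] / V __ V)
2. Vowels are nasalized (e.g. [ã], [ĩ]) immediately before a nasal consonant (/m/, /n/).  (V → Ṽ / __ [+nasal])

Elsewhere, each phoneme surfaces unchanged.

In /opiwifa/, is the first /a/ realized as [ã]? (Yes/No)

/a/ (word-final) fails the environment for rule 2, so it stays [a].
The actual realization is [a], not [ã].

No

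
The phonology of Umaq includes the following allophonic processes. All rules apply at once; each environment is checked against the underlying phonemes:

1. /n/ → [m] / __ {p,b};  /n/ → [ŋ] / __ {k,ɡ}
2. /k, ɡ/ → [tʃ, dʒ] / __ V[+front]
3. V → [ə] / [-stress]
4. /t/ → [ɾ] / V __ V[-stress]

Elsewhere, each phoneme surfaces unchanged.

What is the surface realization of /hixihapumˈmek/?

/h/ (word-initial) is unaffected → [h].
/i/ meets the environment for rule 3 (in an unstressed syllable) → [ə].
/x/ (between /i/ and /i/) is unaffected → [x].
Rule 3 applies to /i/ (between /x/ and /h/: in an unstressed syllable) → [ə].
/h/ (between /i/ and /a/): no rule targets it → [h].
/a/ (between /h/ and /p/) occurs in an unstressed syllable → [ə] by rule 3.
/p/ (between /a/ and /u/): no rule targets it → [p].
/u/ (between /p/ and /m/) occurs in an unstressed syllable → [ə] by rule 3.
/m/ — not in any rule's target class → [m].
/m/ (between /m/ and /e/) is unaffected → [m].
/e/ (between /m/ and /k/): rule 3 targets it, but not in an unstressed syllable → unchanged [e].
/k/ (word-final) fails the environment for rule 2, so it stays [k].

[həxəhəpəmˈmek]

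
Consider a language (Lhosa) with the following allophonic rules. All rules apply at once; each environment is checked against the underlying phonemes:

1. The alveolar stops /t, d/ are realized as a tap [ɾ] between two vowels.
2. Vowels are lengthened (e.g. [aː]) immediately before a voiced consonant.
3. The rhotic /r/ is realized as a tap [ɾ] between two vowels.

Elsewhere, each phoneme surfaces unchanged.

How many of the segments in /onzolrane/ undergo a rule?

Segments that undergo a rule: /o/ → [oː] (rule 2); /o/ → [oː] (rule 2); /a/ → [aː] (rule 2).
All other segments surface unchanged.

3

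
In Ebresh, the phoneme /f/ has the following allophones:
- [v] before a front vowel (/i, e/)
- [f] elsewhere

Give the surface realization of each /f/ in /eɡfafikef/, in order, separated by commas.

[f], [v], [f]

Occurrence 1 (position 3): no conditioning environment matches → elsewhere allophone [f].
Occurrence 2 (position 5): before a front vowel (/i, e/) → [v].
Occurrence 3 (position 9): no conditioning environment matches → elsewhere allophone [f].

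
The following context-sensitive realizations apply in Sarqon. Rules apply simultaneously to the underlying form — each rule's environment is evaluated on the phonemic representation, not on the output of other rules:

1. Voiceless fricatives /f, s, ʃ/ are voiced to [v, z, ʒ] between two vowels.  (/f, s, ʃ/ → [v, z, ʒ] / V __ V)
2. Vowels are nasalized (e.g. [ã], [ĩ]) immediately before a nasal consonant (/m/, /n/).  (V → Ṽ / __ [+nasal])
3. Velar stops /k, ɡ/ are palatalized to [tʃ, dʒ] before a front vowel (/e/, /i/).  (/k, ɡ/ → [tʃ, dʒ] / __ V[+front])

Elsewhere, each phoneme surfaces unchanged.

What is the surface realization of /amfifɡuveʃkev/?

[ãmfifɡuveʃtʃev]

/a/ (word-initial) occurs before a nasal consonant → [ã] by rule 2.
/m/ (between /a/ and /f/): no rule targets it → [m].
/f/ (between /m/ and /i/) is in the target of rule 1 but the environment (between two vowels) is not met → [f].
/i/ (between /f/ and /f/) fails the environment for rule 2, so it stays [i].
/f/ (between /i/ and /ɡ/): rule 1 targets it, but not between two vowels → unchanged [f].
/ɡ/ (between /f/ and /u/) fails the environment for rule 3, so it stays [ɡ].
/u/ (between /ɡ/ and /v/): rule 2 targets it, but not before a nasal consonant → unchanged [u].
/v/ (between /u/ and /e/): no rule targets it → [v].
/e/ (between /v/ and /ʃ/): rule 2 targets it, but not before a nasal consonant → unchanged [e].
/ʃ/ — between /e/ and /k/; rule 1 does not apply here → [ʃ].
Rule 3 applies to /k/ (between /ʃ/ and /e/: before a front vowel) → [tʃ].
/e/ (between /k/ and /v/) is in the target of rule 2 but the environment (before a nasal consonant) is not met → [e].
/v/ (word-final) is unaffected → [v].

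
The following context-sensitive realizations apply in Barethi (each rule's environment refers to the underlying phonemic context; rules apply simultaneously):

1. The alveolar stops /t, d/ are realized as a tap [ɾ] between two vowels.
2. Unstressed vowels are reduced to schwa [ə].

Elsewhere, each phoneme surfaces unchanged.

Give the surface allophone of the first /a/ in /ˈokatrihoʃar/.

/a/ meets the environment for rule 2 (in an unstressed syllable) → [ə].

[ə]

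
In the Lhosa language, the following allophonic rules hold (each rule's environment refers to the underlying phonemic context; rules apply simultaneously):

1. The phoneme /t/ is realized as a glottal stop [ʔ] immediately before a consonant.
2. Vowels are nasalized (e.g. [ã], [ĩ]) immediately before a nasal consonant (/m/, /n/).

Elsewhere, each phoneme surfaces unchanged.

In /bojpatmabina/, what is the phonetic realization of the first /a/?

[a]

/a/ — between /p/ and /t/; rule 2 does not apply here → [a].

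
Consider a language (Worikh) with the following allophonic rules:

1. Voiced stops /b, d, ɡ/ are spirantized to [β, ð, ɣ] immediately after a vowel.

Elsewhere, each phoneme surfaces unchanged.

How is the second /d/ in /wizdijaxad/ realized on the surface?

[ð]

/d/ meets the environment for rule 1 (immediately after a vowel) → [ð].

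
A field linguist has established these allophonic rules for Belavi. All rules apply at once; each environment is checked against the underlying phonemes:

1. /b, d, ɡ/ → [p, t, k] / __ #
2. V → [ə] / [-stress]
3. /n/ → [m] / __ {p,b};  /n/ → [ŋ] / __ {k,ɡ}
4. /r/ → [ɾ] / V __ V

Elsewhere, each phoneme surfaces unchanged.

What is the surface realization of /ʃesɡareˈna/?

[ʃəsɡəɾəˈna]

/ʃ/ stays [ʃ].
/e/ — between /ʃ/ and /s/, in an unstressed syllable — surfaces as [ə] (rule 2).
/s/ stays [s].
/ɡ/ (between /s/ and /a/) fails the environment for rule 1, so it stays [ɡ].
/a/ meets the environment for rule 2 (in an unstressed syllable) → [ə].
/r/ (between /a/ and /e/): between two vowels, so rule 4 applies → [ɾ].
Rule 2 applies to /e/ (between /r/ and /n/: in an unstressed syllable) → [ə].
/n/ (between /e/ and /a/) fails the environment for rule 3, so it stays [n].
/a/ (word-final) is in the target of rule 2 but the environment (in an unstressed syllable) is not met → [a].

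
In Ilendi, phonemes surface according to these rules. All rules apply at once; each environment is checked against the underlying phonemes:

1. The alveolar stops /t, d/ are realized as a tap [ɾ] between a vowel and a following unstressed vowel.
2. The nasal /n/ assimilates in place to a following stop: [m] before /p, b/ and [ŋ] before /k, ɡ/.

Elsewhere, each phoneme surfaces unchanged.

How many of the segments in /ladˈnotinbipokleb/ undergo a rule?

2

Segments that undergo a rule: /t/ → [ɾ] (rule 1); /n/ → [m] (rule 2).
All other segments surface unchanged.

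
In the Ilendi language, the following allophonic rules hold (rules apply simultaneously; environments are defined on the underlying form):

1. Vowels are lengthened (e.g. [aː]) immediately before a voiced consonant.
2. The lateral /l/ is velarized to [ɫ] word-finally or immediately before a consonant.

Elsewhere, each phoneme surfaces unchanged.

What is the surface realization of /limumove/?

[liːmuːmoːve]

/l/ (word-initial) is in the target of rule 2 but the environment (word-finally or immediately before a consonant) is not met → [l].
/i/ (between /l/ and /m/): before a voiced consonant, so rule 1 applies → [iː].
/u/ (between /m/ and /m/): before a voiced consonant, so rule 1 applies → [uː].
/o/ — between /m/ and /v/, before a voiced consonant — surfaces as [oː] (rule 1).
/e/ (word-final): rule 1 targets it, but not before a voiced consonant → unchanged [e].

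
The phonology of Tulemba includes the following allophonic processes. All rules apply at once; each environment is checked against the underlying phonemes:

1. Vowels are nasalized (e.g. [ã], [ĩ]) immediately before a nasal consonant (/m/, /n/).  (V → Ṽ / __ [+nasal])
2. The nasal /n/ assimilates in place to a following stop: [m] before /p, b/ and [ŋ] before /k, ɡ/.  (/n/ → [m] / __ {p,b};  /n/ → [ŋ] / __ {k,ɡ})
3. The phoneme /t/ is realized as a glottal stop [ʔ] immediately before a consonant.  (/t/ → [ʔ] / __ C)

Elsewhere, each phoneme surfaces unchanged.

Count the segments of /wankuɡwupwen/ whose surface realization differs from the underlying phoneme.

3

Segments that undergo a rule: /a/ → [ã] (rule 1); /n/ → [ŋ] (rule 2); /e/ → [ẽ] (rule 1).
All other segments surface unchanged.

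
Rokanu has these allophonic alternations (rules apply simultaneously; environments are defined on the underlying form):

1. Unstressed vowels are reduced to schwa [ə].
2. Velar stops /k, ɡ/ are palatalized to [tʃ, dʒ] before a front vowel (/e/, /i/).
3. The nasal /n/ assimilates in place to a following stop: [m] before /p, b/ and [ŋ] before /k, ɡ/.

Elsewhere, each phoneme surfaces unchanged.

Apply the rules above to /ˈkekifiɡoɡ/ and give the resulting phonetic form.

[ˈtʃetʃəfəɡəɡ]

/k/ (word-initial) occurs before a front vowel → [tʃ] by rule 2.
/e/ — between /k/ and /k/; rule 1 does not apply here → [e].
/k/ (between /e/ and /i/): before a front vowel, so rule 2 applies → [tʃ].
Rule 1 applies to /i/ (between /k/ and /f/: in an unstressed syllable) → [ə].
/f/ (between /i/ and /i/) is unaffected → [f].
Rule 1 applies to /i/ (between /f/ and /ɡ/: in an unstressed syllable) → [ə].
/ɡ/ (between /i/ and /o/) fails the environment for rule 2, so it stays [ɡ].
/o/ (between /ɡ/ and /ɡ/) occurs in an unstressed syllable → [ə] by rule 1.
/ɡ/ (word-final): rule 2 targets it, but not before a front vowel → unchanged [ɡ].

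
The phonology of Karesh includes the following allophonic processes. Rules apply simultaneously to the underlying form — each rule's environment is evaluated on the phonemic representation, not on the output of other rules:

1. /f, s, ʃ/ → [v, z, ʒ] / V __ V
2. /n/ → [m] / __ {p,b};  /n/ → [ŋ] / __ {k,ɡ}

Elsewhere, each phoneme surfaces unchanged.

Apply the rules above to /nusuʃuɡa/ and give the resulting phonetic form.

[nuzuʒuɡa]

/n/ — word-initial; rule 2 does not apply here → [n].
/u/ stays [u].
/s/ (between /u/ and /u/) occurs between two vowels → [z] by rule 1.
/u/ (between /s/ and /ʃ/) is unaffected → [u].
/ʃ/ (between /u/ and /u/) occurs between two vowels → [ʒ] by rule 1.
/u/ stays [u].
/ɡ/ (between /u/ and /a/) is unaffected → [ɡ].
/a/ stays [a].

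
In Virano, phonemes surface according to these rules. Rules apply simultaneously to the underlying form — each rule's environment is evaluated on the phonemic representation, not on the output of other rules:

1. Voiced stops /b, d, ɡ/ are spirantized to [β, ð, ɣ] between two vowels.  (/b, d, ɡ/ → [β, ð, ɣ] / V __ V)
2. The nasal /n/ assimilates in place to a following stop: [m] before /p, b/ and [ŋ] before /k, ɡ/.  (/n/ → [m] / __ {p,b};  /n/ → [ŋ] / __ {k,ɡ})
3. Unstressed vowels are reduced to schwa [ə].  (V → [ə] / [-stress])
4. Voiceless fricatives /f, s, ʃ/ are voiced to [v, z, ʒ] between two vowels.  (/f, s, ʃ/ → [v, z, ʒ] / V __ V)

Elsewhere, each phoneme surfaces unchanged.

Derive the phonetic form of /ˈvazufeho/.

[ˈvazəvəhə]

/v/ (word-initial) is unaffected → [v].
/a/ (between /v/ and /z/) fails the environment for rule 3, so it stays [a].
/z/ stays [z].
Rule 3 applies to /u/ (between /z/ and /f/: in an unstressed syllable) → [ə].
/f/ (between /u/ and /e/) occurs between two vowels → [v] by rule 4.
/e/ meets the environment for rule 3 (in an unstressed syllable) → [ə].
/h/ — not in any rule's target class → [h].
/o/ (word-final) occurs in an unstressed syllable → [ə] by rule 3.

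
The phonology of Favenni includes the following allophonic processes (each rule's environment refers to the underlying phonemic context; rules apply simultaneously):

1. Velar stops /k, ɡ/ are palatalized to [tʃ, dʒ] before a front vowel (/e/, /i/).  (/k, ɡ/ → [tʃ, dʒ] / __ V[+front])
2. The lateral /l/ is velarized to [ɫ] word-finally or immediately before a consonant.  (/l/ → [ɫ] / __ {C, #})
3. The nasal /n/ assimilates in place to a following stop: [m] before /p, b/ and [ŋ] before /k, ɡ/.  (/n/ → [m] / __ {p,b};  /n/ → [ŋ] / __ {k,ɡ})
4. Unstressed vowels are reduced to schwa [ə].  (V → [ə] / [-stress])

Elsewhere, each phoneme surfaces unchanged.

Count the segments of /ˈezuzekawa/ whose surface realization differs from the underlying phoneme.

Segments that undergo a rule: /u/ → [ə] (rule 4); /e/ → [ə] (rule 4); /a/ → [ə] (rule 4); /a/ → [ə] (rule 4).
All other segments surface unchanged.

4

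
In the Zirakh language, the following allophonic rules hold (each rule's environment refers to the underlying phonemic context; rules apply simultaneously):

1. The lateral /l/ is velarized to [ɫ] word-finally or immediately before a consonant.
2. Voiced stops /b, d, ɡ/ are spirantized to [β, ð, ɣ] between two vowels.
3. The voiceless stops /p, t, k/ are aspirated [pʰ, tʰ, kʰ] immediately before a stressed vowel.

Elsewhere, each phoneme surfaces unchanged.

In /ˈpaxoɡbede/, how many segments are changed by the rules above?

Segments that undergo a rule: /p/ → [pʰ] (rule 3); /d/ → [ð] (rule 2).
All other segments surface unchanged.

2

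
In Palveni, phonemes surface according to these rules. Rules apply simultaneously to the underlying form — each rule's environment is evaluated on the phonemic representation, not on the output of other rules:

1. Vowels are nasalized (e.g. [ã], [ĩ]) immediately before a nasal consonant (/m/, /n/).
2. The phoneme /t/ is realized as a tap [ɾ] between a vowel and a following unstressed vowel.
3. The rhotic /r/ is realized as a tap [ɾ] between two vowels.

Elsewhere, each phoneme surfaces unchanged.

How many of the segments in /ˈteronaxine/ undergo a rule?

Segments that undergo a rule: /r/ → [ɾ] (rule 3); /o/ → [õ] (rule 1); /i/ → [ĩ] (rule 1).
All other segments surface unchanged.

3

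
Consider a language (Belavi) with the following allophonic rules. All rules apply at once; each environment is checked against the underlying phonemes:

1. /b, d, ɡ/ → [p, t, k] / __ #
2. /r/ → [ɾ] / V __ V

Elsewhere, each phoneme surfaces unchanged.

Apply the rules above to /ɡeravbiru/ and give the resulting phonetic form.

/ɡ/ (word-initial) is in the target of rule 1 but the environment (word-finally) is not met → [ɡ].
/e/ (between /ɡ/ and /r/) is unaffected → [e].
/r/ (between /e/ and /a/): between two vowels, so rule 2 applies → [ɾ].
/a/ (between /r/ and /v/): no rule targets it → [a].
/v/ (between /a/ and /b/): no rule targets it → [v].
/b/ — between /v/ and /i/; rule 1 does not apply here → [b].
/i/ (between /b/ and /r/): no rule targets it → [i].
/r/ (between /i/ and /u/): between two vowels, so rule 2 applies → [ɾ].
/u/ (word-final): no rule targets it → [u].

[ɡeɾavbiɾu]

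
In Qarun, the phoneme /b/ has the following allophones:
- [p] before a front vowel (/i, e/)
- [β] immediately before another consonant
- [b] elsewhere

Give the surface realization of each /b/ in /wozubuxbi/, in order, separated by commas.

[b], [p]

Occurrence 1 (position 5): no conditioning environment matches → elsewhere allophone [b].
Occurrence 2 (position 8): before a front vowel (/i, e/) → [p].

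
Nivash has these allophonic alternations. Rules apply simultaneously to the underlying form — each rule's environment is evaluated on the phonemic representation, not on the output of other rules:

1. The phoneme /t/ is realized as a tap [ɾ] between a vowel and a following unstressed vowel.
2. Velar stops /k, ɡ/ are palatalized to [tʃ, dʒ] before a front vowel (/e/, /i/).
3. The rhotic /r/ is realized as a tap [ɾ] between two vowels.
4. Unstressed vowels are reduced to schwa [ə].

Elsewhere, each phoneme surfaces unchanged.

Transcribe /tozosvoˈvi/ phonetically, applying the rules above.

[təzəsvəˈvi]

/t/ (word-initial): rule 1 targets it, but not between a vowel and a following unstressed vowel → unchanged [t].
/o/ (between /t/ and /z/) occurs in an unstressed syllable → [ə] by rule 4.
/z/ (between /o/ and /o/): no rule targets it → [z].
/o/ (between /z/ and /s/) occurs in an unstressed syllable → [ə] by rule 4.
/s/ — not in any rule's target class → [s].
/v/ stays [v].
/o/ (between /v/ and /v/) occurs in an unstressed syllable → [ə] by rule 4.
/v/ — not in any rule's target class → [v].
/i/ (word-final) fails the environment for rule 4, so it stays [i].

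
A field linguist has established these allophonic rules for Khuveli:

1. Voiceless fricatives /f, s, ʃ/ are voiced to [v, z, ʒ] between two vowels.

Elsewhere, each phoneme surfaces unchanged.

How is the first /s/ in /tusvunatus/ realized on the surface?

[s]

/s/ (between /u/ and /v/) fails the environment for rule 1, so it stays [s].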